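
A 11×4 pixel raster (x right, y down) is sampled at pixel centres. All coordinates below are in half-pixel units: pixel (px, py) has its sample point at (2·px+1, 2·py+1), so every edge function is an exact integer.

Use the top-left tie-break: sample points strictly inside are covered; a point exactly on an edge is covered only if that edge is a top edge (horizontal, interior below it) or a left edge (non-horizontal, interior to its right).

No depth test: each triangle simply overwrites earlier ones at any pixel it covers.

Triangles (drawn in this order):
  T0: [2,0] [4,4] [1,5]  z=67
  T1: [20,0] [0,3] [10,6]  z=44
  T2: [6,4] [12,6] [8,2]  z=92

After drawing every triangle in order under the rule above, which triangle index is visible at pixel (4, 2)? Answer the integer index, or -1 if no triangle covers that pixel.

T0:
  2·area = 14
  edge (2, 0)→(4, 4): d=(2,4) right/bottom  bias=-1
  edge (4, 4)→(1, 5): d=(-3,1) right/bottom  bias=-1
  edge (1, 5)→(2, 0): d=(1,-5) top-left  bias=+0
    (6,0)@(13, 1): e=[-42,0,56] → ·  [on edge]
    (1,1)@(3, 3): e=[2,4,8] → #
    (2,1)@(5, 3): e=[-6,2,18] → ·
    (3,1)@(7, 3): e=[-14,0,28] → ·  [on edge]
    (0,2)@(1, 5): e=[14,0,0] → ·  [on edge]
    (1,2)@(3, 5): e=[6,-2,10] → ·
  covered (1 px):
    · · · · · · · · · · ·
    · # · · · · · · · · ·
    · · · · · · · · · · ·
    · · · · · · · · · · ·
T1:
  2·area = 90  (B↔C swapped to make it positive)
  edge (20, 0)→(10, 6): d=(-10,6) right/bottom  bias=-1
  edge (10, 6)→(0, 3): d=(-10,-3) top-left  bias=+0
  edge (0, 3)→(20, 0): d=(20,-3) top-left  bias=+0
    (7,0)@(15, 1): e=[20,65,5] → #
    (8,0)@(17, 1): e=[8,71,11] → #
    (9,0)@(19, 1): e=[-4,77,17] → ·
    (0,1)@(1, 3): e=[84,3,3] → #
    (1,1)@(3, 3): e=[72,9,9] → #
    (2,1)@(5, 3): e=[60,15,15] → #
    (3,1)@(7, 3): e=[48,21,21] → #
    (4,1)@(9, 3): e=[36,27,27] → #
    (5,1)@(11, 3): e=[24,33,33] → #
    (6,1)@(13, 3): e=[12,39,39] → #
    (7,1)@(15, 3): e=[0,45,45] → ·  [on edge]
    (8,1)@(17, 3): e=[-12,51,51] → ·
  covered (12 px):
    · · · · · · · # # · ·
    # # # # # # # · · · ·
    · · · # # # · · · · ·
    · · · · · · · · · · ·
T2:
  2·area = 16  (B↔C swapped to make it positive)
  edge (6, 4)→(8, 2): d=(2,-2) top-left  bias=+0
  edge (8, 2)→(12, 6): d=(4,4) right/bottom  bias=-1
  edge (12, 6)→(6, 4): d=(-6,-2) top-left  bias=+0
    (3,0)@(7, 1): e=[-4,0,20] → ·  [on edge]
    (4,0)@(9, 1): e=[0,-8,24] → ·  [on edge]
    (1,1)@(3, 3): e=[-8,24,0] → ·  [on edge]
    (3,1)@(7, 3): e=[0,8,8] → #  [on edge]
    (4,1)@(9, 3): e=[4,0,12] → ·  [on edge]
    (2,2)@(5, 5): e=[0,24,-8] → ·  [on edge]
    (3,2)@(7, 5): e=[4,16,-4] → ·
    (4,2)@(9, 5): e=[8,8,0] → #  [on edge]
    (5,2)@(11, 5): e=[12,0,4] → ·  [on edge]
    (1,3)@(3, 7): e=[0,40,-24] → ·  [on edge]
    (4,3)@(9, 7): e=[12,16,-12] → ·
    (6,3)@(13, 7): e=[20,0,-4] → ·  [on edge]
    (7,3)@(15, 7): e=[24,-8,0] → ·  [on edge]
  covered (2 px):
    · · · · · · · · · · ·
    · · · # · · · · · · ·
    · · · · # · · · · · ·
    · · · · · · · · · · ·

Z-buffer (winner per pixel, '.' = empty):
  . . . . . . . 1 1 . .
  1 1 1 2 1 1 1 . . . .
  . . . 1 2 1 . . . . .
  . . . . . . . . . . .

Result: 2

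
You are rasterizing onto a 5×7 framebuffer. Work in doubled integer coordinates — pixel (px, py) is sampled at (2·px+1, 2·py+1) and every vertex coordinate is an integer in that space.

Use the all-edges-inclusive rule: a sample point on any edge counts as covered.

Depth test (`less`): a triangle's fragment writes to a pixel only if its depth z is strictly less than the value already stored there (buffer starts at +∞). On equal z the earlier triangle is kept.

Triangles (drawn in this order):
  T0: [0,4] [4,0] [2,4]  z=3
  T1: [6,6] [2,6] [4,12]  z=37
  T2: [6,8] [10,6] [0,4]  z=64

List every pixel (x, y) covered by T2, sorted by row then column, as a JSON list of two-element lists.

T0:
  2·area = 8
  edge (0, 4)→(4, 0): d=(4,-4) inclusive
  edge (4, 0)→(2, 4): d=(-2,4) inclusive
  edge (2, 4)→(0, 4): d=(-2,0) inclusive
    (1,0)@(3, 1): e=[0,2,6] → X  [on edge]
    (2,0)@(5, 1): e=[8,-6,6] → .
    (0,1)@(1, 3): e=[0,6,2] → X  [on edge]
    (1,1)@(3, 3): e=[8,-2,2] → .
    (0,2)@(1, 5): e=[8,2,-2] → .
  covered (2 px):
    . X . . .
    X . . . .
    . . . . .
    . . . . .
    . . . . .
    . . . . .
    . . . . .
T1:
  2·area = 24  (B↔C swapped to make it positive)
  edge (6, 6)→(4, 12): d=(-2,6) inclusive
  edge (4, 12)→(2, 6): d=(-2,-6) inclusive
  edge (2, 6)→(6, 6): d=(4,0) inclusive
    (0,1)@(1, 3): e=[36,0,-12] → .  [on edge]
    (3,1)@(7, 3): e=[0,36,-12] → .  [on edge]
    (1,3)@(3, 7): e=[16,4,4] → X
    (2,3)@(5, 7): e=[4,16,4] → X
    (3,3)@(7, 7): e=[-8,28,4] → .
    (1,4)@(3, 9): e=[12,0,12] → X  [on edge]
    (2,4)@(5, 9): e=[0,12,12] → X  [on edge]
    (3,4)@(7, 9): e=[-12,24,12] → .
    (1,5)@(3, 11): e=[8,-4,20] → .
    (2,5)@(5, 11): e=[-4,8,20] → .
  covered (4 px):
    . . . . .
    . . . . .
    . . . . .
    . X X . .
    . X X . .
    . . . . .
    . . . . .
T2:
  2·area = 28  (B↔C swapped to make it positive)
  edge (6, 8)→(0, 4): d=(-6,-4) inclusive
  edge (0, 4)→(10, 6): d=(10,2) inclusive
  edge (10, 6)→(6, 8): d=(-4,2) inclusive
    (1,2)@(3, 5): e=[6,4,18] → X
    (2,2)@(5, 5): e=[14,0,14] → X  [on edge]
    (3,2)@(7, 5): e=[22,-4,10] → .
    (1,3)@(3, 7): e=[-6,24,10] → .
    (2,3)@(5, 7): e=[2,20,6] → X
    (3,3)@(7, 7): e=[10,16,2] → X
    (4,3)@(9, 7): e=[18,12,-2] → .
    (2,4)@(5, 9): e=[-10,40,-2] → .
    (3,4)@(7, 9): e=[-2,36,-6] → .
  covered (4 px):
    . . . . .
    . . . . .
    . X X . .
    . . X X .
    . . . . .
    . . . . .
    . . . . .

Answer: [[1,2],[2,2],[2,3],[3,3]]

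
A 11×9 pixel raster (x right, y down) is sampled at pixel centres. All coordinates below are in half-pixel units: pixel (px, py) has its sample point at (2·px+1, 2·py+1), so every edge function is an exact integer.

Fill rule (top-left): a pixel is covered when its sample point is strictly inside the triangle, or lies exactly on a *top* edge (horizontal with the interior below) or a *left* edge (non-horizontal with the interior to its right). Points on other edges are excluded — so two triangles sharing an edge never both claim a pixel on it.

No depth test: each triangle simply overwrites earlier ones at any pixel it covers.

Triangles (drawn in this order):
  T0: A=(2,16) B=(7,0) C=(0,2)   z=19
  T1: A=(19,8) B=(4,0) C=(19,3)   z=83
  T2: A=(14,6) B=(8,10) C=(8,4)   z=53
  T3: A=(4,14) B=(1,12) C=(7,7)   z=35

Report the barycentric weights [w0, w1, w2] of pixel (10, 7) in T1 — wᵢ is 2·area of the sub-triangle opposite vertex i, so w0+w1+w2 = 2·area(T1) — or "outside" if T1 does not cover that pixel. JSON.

T0:
  2·area = 102  (B↔C swapped to make it positive)
  edge (2, 16)→(0, 2): d=(-2,-14) top-left  bias=+0
  edge (0, 2)→(7, 0): d=(7,-2) top-left  bias=+0
  edge (7, 0)→(2, 16): d=(-5,16) right/bottom  bias=-1
    (2,0)@(5, 1): e=[72,3,27] → X
    (3,0)@(7, 1): e=[100,7,-5] → .
    (0,1)@(1, 3): e=[12,9,81] → X
    (1,1)@(3, 3): e=[40,13,49] → X
    (3,1)@(7, 3): e=[96,21,-15] → .
    (0,2)@(1, 5): e=[8,23,71] → X
    (3,2)@(7, 5): e=[92,35,-25] → .
    (0,3)@(1, 7): e=[4,37,61] → X
    (2,3)@(5, 7): e=[60,45,-3] → .
    (0,4)@(1, 9): e=[0,51,51] → X  [on edge]
    (2,4)@(5, 9): e=[56,59,-13] → .
    (0,5)@(1, 11): e=[-4,65,41] → .
  covered (12 px):
    . . X . . . . . . . .
    X X X . . . . . . . .
    X X X . . . . . . . .
    X X . . . . . . . . .
    X X . . . . . . . . .
    . X . . . . . . . . .
    . . . . . . . . . . .
    . . . . . . . . . . .
    . . . . . . . . . . .
T1:
  2·area = 75
  edge (19, 8)→(4, 0): d=(-15,-8) top-left  bias=+0
  edge (4, 0)→(19, 3): d=(15,3) right/bottom  bias=-1
  edge (19, 3)→(19, 8): d=(0,5) right/bottom  bias=-1
    (3,0)@(7, 1): e=[9,6,60] → X
    (4,0)@(9, 1): e=[25,0,50] → .  [on edge]
    (9,0)@(19, 1): e=[105,-30,0] → .  [on edge]
    (3,1)@(7, 3): e=[-21,36,60] → .
    (5,1)@(11, 3): e=[11,24,40] → X
    (6,1)@(13, 3): e=[27,18,30] → X
    (7,1)@(15, 3): e=[43,12,20] → X
    (8,1)@(17, 3): e=[59,6,10] → X
    (9,1)@(19, 3): e=[75,0,0] → .  [on edge]
    (5,2)@(11, 5): e=[-19,54,40] → .
    (6,2)@(13, 5): e=[-3,48,30] → .
    (7,2)@(15, 5): e=[13,42,20] → X
    (9,2)@(19, 5): e=[45,30,0] → .  [on edge]
    (9,3)@(19, 7): e=[15,60,0] → .  [on edge]
    (9,4)@(19, 9): e=[-15,90,0] → .  [on edge]
    (9,5)@(19, 11): e=[-45,120,0] → .  [on edge]
    (9,6)@(19, 13): e=[-75,150,0] → .  [on edge]
    (9,7)@(19, 15): e=[-105,180,0] → .  [on edge]
    (9,8)@(19, 17): e=[-135,210,0] → .  [on edge]
  covered (7 px):
    . . . X . . . . . . .
    . . . . . X X X X . .
    . . . . . . . X X . .
    . . . . . . . . . . .
    . . . . . . . . . . .
    . . . . . . . . . . .
    . . . . . . . . . . .
    . . . . . . . . . . .
    . . . . . . . . . . .
T2:
  2·area = 36
  edge (14, 6)→(8, 10): d=(-6,4) right/bottom  bias=-1
  edge (8, 10)→(8, 4): d=(0,-6) top-left  bias=+0
  edge (8, 4)→(14, 6): d=(6,2) right/bottom  bias=-1
    (2,1)@(5, 3): e=[54,-18,0] → .  [on edge]
    (4,2)@(9, 5): e=[26,6,4] → X
    (5,2)@(11, 5): e=[18,18,0] → .  [on edge]
    (4,3)@(9, 7): e=[14,6,16] → X
    (5,3)@(11, 7): e=[6,18,12] → X
    (6,3)@(13, 7): e=[-2,30,8] → .
    (8,3)@(17, 7): e=[-18,54,0] → .  [on edge]
    (4,4)@(9, 9): e=[2,6,28] → X
    (5,4)@(11, 9): e=[-6,18,24] → .
    (4,5)@(9, 11): e=[-10,6,40] → .
  covered (4 px):
    . . . . . . . . . . .
    . . . . . . . . . . .
    . . . . X . . . . . .
    . . . . X X . . . . .
    . . . . X . . . . . .
    . . . . . . . . . . .
    . . . . . . . . . . .
    . . . . . . . . . . .
    . . . . . . . . . . .
T3:
  2·area = 27
  edge (4, 14)→(1, 12): d=(-3,-2) top-left  bias=+0
  edge (1, 12)→(7, 7): d=(6,-5) top-left  bias=+0
  edge (7, 7)→(4, 14): d=(-3,7) right/bottom  bias=-1
    (3,3)@(7, 7): e=[27,0,0] → .  [on edge]
    (2,4)@(5, 9): e=[17,2,8] → X
    (3,4)@(7, 9): e=[21,12,-6] → .
    (1,5)@(3, 11): e=[7,4,16] → X
    (3,5)@(7, 11): e=[15,24,-12] → .
    (1,6)@(3, 13): e=[1,16,10] → X
    (2,6)@(5, 13): e=[5,26,-4] → .
    (1,7)@(3, 15): e=[-5,28,4] → .
  covered (4 px):
    . . . . . . . . . . .
    . . . . . . . . . . .
    . . . . . . . . . . .
    . . . . . . . . . . .
    . . X . . . . . . . .
    . X X . . . . . . . .
    . X . . . . . . . . .
    . . . . . . . . . . .
    . . . . . . . . . . .

Result: "outside"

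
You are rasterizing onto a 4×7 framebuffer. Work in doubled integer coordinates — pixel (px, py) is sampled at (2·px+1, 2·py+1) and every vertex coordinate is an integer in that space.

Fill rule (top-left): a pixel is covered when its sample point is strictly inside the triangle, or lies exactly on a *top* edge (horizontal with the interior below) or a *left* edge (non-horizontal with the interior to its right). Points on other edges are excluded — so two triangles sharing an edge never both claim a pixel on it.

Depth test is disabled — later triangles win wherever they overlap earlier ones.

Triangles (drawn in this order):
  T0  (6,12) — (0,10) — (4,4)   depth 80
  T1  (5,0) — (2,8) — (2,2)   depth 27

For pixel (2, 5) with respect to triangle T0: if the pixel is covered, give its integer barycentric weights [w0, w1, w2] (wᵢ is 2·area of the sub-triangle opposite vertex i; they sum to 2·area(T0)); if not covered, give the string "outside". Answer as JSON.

T0:
  2·area = 44
  edge (6, 12)→(0, 10): d=(-6,-2) top-left  bias=+0
  edge (0, 10)→(4, 4): d=(4,-6) top-left  bias=+0
  edge (4, 4)→(6, 12): d=(2,8) right/bottom  bias=-1
    (1,3)@(3, 7): e=[24,6,14] → X
    (2,3)@(5, 7): e=[28,18,-2] → .
    (0,4)@(1, 9): e=[8,2,34] → X
    (2,4)@(5, 9): e=[16,26,2] → X
    (3,4)@(7, 9): e=[20,38,-14] → .
    (0,5)@(1, 11): e=[-4,10,38] → .
    (1,5)@(3, 11): e=[0,22,22] → X  [on edge]
    (3,5)@(7, 11): e=[8,46,-10] → .
    (1,6)@(3, 13): e=[-12,30,26] → .
    (2,6)@(5, 13): e=[-8,42,10] → .
  covered (6 px):
    . . . .
    . . . .
    . . . .
    . X . .
    X X X .
    . X X .
    . . . .
T1:
  2·area = 18
  edge (5, 0)→(2, 8): d=(-3,8) right/bottom  bias=-1
  edge (2, 8)→(2, 2): d=(0,-6) top-left  bias=+0
  edge (2, 2)→(5, 0): d=(3,-2) top-left  bias=+0
    (1,1)@(3, 3): e=[7,6,5] → X
    (2,1)@(5, 3): e=[-9,18,9] → .
    (1,2)@(3, 5): e=[1,6,11] → X
    (2,2)@(5, 5): e=[-15,18,15] → .
    (1,3)@(3, 7): e=[-5,6,17] → .
  covered (2 px):
    . . . .
    . X . .
    . X . .
    . . . .
    . . . .
    . . . .
    . . . .

Result: [34,6,4]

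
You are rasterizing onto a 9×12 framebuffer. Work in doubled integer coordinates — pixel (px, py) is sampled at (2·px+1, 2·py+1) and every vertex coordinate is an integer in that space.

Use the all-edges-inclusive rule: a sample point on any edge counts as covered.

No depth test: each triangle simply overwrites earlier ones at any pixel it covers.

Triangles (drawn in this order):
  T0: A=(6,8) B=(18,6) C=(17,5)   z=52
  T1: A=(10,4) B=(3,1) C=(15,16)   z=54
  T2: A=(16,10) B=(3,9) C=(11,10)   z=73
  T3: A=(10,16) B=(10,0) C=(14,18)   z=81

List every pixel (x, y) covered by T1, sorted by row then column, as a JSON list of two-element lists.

T0:
  2·area = 14  (B↔C swapped to make it positive)
  edge (6, 8)→(17, 5): d=(11,-3) inclusive
  edge (17, 5)→(18, 6): d=(1,1) inclusive
  edge (18, 6)→(6, 8): d=(-12,2) inclusive
    (6,0)@(13, 1): e=[-56,0,70] → ·  [on edge]
    (7,1)@(15, 3): e=[-28,0,42] → ·  [on edge]
    (8,2)@(17, 5): e=[0,0,14] → #  [on edge]
    (5,3)@(11, 7): e=[4,8,2] → #
    (6,3)@(13, 7): e=[10,6,-2] → ·
    (8,3)@(17, 7): e=[22,2,-10] → ·
    (5,4)@(11, 9): e=[26,10,-22] → ·
  covered (2 px):
    · · · · · · · · ·
    · · · · · · · · ·
    · · · · · · · · #
    · · · · · # · · ·
    · · · · · · · · ·
    · · · · · · · · ·
    · · · · · · · · ·
    · · · · · · · · ·
    · · · · · · · · ·
    · · · · · · · · ·
    · · · · · · · · ·
    · · · · · · · · ·
T1:
  2·area = 69  (B↔C swapped to make it positive)
  edge (10, 4)→(15, 16): d=(5,12) inclusive
  edge (15, 16)→(3, 1): d=(-12,-15) inclusive
  edge (3, 1)→(10, 4): d=(7,3) inclusive
    (1,0)@(3, 1): e=[69,0,0] → #  [on edge]
    (2,0)@(5, 1): e=[45,30,-6] → ·
    (1,1)@(3, 3): e=[79,-24,14] → ·
    (2,1)@(5, 3): e=[55,6,8] → #
    (3,1)@(7, 3): e=[31,36,2] → #
    (4,1)@(9, 3): e=[7,66,-4] → ·
    (2,2)@(5, 5): e=[65,-18,22] → ·
    (3,2)@(7, 5): e=[41,12,16] → #
    (4,2)@(9, 5): e=[17,42,10] → #
    (5,2)@(11, 5): e=[-7,72,4] → ·
    (3,3)@(7, 7): e=[51,-12,30] → ·
    (4,3)@(9, 7): e=[27,18,24] → #
    (8,3)@(17, 7): e=[-69,138,0] → ·  [on edge]
    (5,5)@(11, 11): e=[23,0,46] → #  [on edge]
  covered (10 px):
    · # · · · · · · ·
    · · # # · · · · ·
    · · · # # · · · ·
    · · · · # # · · ·
    · · · · · # · · ·
    · · · · · # · · ·
    · · · · · · # · ·
    · · · · · · · · ·
    · · · · · · · · ·
    · · · · · · · · ·
    · · · · · · · · ·
    · · · · · · · · ·
T2:
  2·area = 5  (B↔C swapped to make it positive)
  edge (16, 10)→(11, 10): d=(-5,0) inclusive
  edge (11, 10)→(3, 9): d=(-8,-1) inclusive
  edge (3, 9)→(16, 10): d=(13,1) inclusive
    (1,4)@(3, 9): e=[5,0,0] → #  [on edge]
    (2,4)@(5, 9): e=[5,2,-2] → ·
    (1,5)@(3, 11): e=[-5,-16,26] → ·
  covered (1 px):
    · · · · · · · · ·
    · · · · · · · · ·
    · · · · · · · · ·
    · · · · · · · · ·
    · # · · · · · · ·
    · · · · · · · · ·
    · · · · · · · · ·
    · · · · · · · · ·
    · · · · · · · · ·
    · · · · · · · · ·
    · · · · · · · · ·
    · · · · · · · · ·
T3:
  2·area = 64
  edge (10, 16)→(10, 0): d=(0,-16) inclusive
  edge (10, 0)→(14, 18): d=(4,18) inclusive
  edge (14, 18)→(10, 16): d=(-4,-2) inclusive
    (5,2)@(11, 5): e=[16,2,46] → #
    (6,2)@(13, 5): e=[48,-34,50] → ·
    (5,3)@(11, 7): e=[16,10,38] → #
    (6,3)@(13, 7): e=[48,-26,42] → ·
    (5,4)@(11, 9): e=[16,18,30] → #
    (6,4)@(13, 9): e=[48,-18,34] → ·
    (5,5)@(11, 11): e=[16,26,22] → #
    (6,5)@(13, 11): e=[48,-10,26] → ·
    (5,6)@(11, 13): e=[16,34,14] → #
    (6,6)@(13, 13): e=[48,-2,18] → ·
    (5,7)@(11, 15): e=[16,42,6] → #
    (6,7)@(13, 15): e=[48,6,10] → #
  covered (8 px):
    · · · · · · · · ·
    · · · · · · · · ·
    · · · · · # · · ·
    · · · · · # · · ·
    · · · · · # · · ·
    · · · · · # · · ·
    · · · · · # · · ·
    · · · · · # # · ·
    · · · · · · # · ·
    · · · · · · · · ·
    · · · · · · · · ·
    · · · · · · · · ·

Result: [[1,0],[2,1],[3,1],[3,2],[4,2],[4,3],[5,3],[5,4],[5,5],[6,6]]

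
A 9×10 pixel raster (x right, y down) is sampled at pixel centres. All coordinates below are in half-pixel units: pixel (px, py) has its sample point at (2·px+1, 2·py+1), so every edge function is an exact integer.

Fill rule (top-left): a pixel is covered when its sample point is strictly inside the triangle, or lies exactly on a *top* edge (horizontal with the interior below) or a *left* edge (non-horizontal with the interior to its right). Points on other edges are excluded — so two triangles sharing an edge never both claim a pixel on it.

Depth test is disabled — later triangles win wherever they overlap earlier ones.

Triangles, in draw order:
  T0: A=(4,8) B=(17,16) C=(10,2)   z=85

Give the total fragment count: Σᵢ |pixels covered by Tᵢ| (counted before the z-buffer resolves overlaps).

T0:
  2·area = 126  (B↔C swapped to make it positive)
  edge (4, 8)→(10, 2): d=(6,-6) top-left  bias=+0
  edge (10, 2)→(17, 16): d=(7,14) right/bottom  bias=-1
  edge (17, 16)→(4, 8): d=(-13,-8) top-left  bias=+0
    (5,0)@(11, 1): e=[0,-21,147] → .  [on edge]
    (4,1)@(9, 3): e=[0,21,105] → X  [on edge]
    (5,1)@(11, 3): e=[12,-7,121] → .
    (3,2)@(7, 5): e=[0,63,63] → X  [on edge]
    (5,2)@(11, 5): e=[24,7,95] → X
    (6,2)@(13, 5): e=[36,-21,111] → .
    (2,3)@(5, 7): e=[0,105,21] → X  [on edge]
    (6,3)@(13, 7): e=[48,-7,85] → .
    (1,4)@(3, 9): e=[0,147,-21] → .  [on edge]
    (2,4)@(5, 9): e=[12,119,-5] → .
    (3,4)@(7, 9): e=[24,91,11] → X
    (6,4)@(13, 9): e=[60,7,59] → X
    (0,5)@(1, 11): e=[0,189,-63] → .  [on edge]
  covered (17 px):
    . . . . . . . . .
    . . . . X . . . .
    . . . X X X . . .
    . . X X X X . . .
    . . . X X X X . .
    . . . . X X X . .
    . . . . . . X X .
    . . . . . . . . .
    . . . . . . . . .
    . . . . . . . . .

Answer: 17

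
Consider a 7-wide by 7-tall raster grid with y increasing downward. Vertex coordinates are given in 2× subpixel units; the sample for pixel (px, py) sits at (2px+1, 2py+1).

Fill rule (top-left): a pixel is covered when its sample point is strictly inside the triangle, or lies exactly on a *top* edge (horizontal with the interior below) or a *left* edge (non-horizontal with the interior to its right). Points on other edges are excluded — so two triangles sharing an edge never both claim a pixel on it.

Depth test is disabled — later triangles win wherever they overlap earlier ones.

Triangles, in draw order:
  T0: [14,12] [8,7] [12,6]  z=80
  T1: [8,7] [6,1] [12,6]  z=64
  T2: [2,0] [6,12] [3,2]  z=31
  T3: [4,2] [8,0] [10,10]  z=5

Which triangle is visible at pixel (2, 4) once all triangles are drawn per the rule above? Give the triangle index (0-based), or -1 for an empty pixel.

T0:
  2·area = 26
  edge (14, 12)→(8, 7): d=(-6,-5) top-left  bias=+0
  edge (8, 7)→(12, 6): d=(4,-1) top-left  bias=+0
  edge (12, 6)→(14, 12): d=(2,6) right/bottom  bias=-1
    (5,1)@(11, 3): e=[39,-13,0] → .  [on edge]
    (4,3)@(9, 7): e=[5,1,20] → X
    (5,3)@(11, 7): e=[15,3,8] → X
    (6,3)@(13, 7): e=[25,5,-4] → .
    (4,4)@(9, 9): e=[-7,9,24] → .
    (5,4)@(11, 9): e=[3,11,12] → X
    (6,4)@(13, 9): e=[13,13,0] → .  [on edge]
    (5,5)@(11, 11): e=[-9,19,16] → .
    (6,5)@(13, 11): e=[1,21,4] → X
    (6,6)@(13, 13): e=[-11,29,8] → .
  covered (4 px):
    . . . . . . .
    . . . . . . .
    . . . . . . .
    . . . . X X .
    . . . . . X .
    . . . . . . X
    . . . . . . .
T1:
  2·area = 26
  edge (8, 7)→(6, 1): d=(-2,-6) top-left  bias=+0
  edge (6, 1)→(12, 6): d=(6,5) right/bottom  bias=-1
  edge (12, 6)→(8, 7): d=(-4,1) right/bottom  bias=-1
    (3,1)@(7, 3): e=[2,7,17] → X
    (4,1)@(9, 3): e=[14,-3,15] → .
    (3,2)@(7, 5): e=[-2,19,9] → .
    (4,2)@(9, 5): e=[10,9,7] → X
    (5,2)@(11, 5): e=[22,-1,5] → .
    (4,3)@(9, 7): e=[6,21,-1] → .
  covered (2 px):
    . . . . . . .
    . . . X . . .
    . . . . X . .
    . . . . . . .
    . . . . . . .
    . . . . . . .
    . . . . . . .
T2:
  2·area = 4  (B↔C swapped to make it positive)
  edge (2, 0)→(3, 2): d=(1,2) right/bottom  bias=-1
  edge (3, 2)→(6, 12): d=(3,10) right/bottom  bias=-1
  edge (6, 12)→(2, 0): d=(-4,-12) top-left  bias=+0
    (1,1)@(3, 3): e=[1,3,0] → X  [on edge]
    (2,1)@(5, 3): e=[-3,-17,24] → .
    (1,2)@(3, 5): e=[3,9,-8] → .
    (2,4)@(5, 9): e=[3,1,0] → X  [on edge]
    (3,4)@(7, 9): e=[-1,-19,24] → .
    (2,5)@(5, 11): e=[5,7,-8] → .
  covered (2 px):
    . . . . . . .
    . X . . . . .
    . . . . . . .
    . . . . . . .
    . . X . . . .
    . . . . . . .
    . . . . . . .
T3:
  2·area = 44
  edge (4, 2)→(8, 0): d=(4,-2) top-left  bias=+0
  edge (8, 0)→(10, 10): d=(2,10) right/bottom  bias=-1
  edge (10, 10)→(4, 2): d=(-6,-8) top-left  bias=+0
    (3,0)@(7, 1): e=[2,12,30] → X
    (4,0)@(9, 1): e=[6,-8,46] → .
    (2,1)@(5, 3): e=[6,36,2] → X
    (4,1)@(9, 3): e=[14,-4,34] → .
    (2,2)@(5, 5): e=[14,40,-10] → .
    (3,2)@(7, 5): e=[18,20,6] → X
    (4,2)@(9, 5): e=[22,0,22] → .  [on edge]
    (3,3)@(7, 7): e=[26,24,-6] → .
    (4,3)@(9, 7): e=[30,4,10] → X
    (5,3)@(11, 7): e=[34,-16,26] → .
    (4,4)@(9, 9): e=[38,8,-2] → .
  covered (5 px):
    . . . X . . .
    . . X X . . .
    . . . X . . .
    . . . . X . .
    . . . . . . .
    . . . . . . .
    . . . . . . .

Z-buffer (winner per pixel, '.' = empty):
  . . . 3 . . .
  . 2 3 3 . . .
  . . . 3 1 . .
  . . . . 3 0 .
  . . 2 . . 0 .
  . . . . . . 0
  . . . . . . .

Result: 2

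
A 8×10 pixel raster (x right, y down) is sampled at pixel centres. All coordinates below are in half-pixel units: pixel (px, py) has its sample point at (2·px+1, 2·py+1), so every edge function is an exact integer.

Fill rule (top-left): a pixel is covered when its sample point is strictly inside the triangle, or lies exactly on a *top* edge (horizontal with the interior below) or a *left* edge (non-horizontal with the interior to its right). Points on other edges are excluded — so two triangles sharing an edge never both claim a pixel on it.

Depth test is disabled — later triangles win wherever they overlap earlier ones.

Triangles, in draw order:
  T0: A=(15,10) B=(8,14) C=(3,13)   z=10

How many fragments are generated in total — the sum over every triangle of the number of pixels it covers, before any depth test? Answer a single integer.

T0:
  2·area = 27
  edge (15, 10)→(8, 14): d=(-7,4) right/bottom  bias=-1
  edge (8, 14)→(3, 13): d=(-5,-1) top-left  bias=+0
  edge (3, 13)→(15, 10): d=(12,-3) top-left  bias=+0
    (5,5)@(11, 11): e=[9,18,0] → █  [on edge]
    (6,5)@(13, 11): e=[1,20,6] → █
    (7,5)@(15, 11): e=[-7,22,12] → ·
    (1,6)@(3, 13): e=[27,0,0] → █  [on edge]
    (2,6)@(5, 13): e=[19,2,6] → █
    (3,6)@(7, 13): e=[11,4,12] → █
    (4,6)@(9, 13): e=[3,6,18] → █
    (5,6)@(11, 13): e=[-5,8,24] → ·
    (6,6)@(13, 13): e=[-13,10,30] → ·
    (1,7)@(3, 15): e=[13,-10,24] → ·
    (2,7)@(5, 15): e=[5,-8,30] → ·
    (3,7)@(7, 15): e=[-3,-6,36] → ·
    (6,7)@(13, 15): e=[-27,0,54] → ·  [on edge]
  covered (6 px):
    · · · · · · · ·
    · · · · · · · ·
    · · · · · · · ·
    · · · · · · · ·
    · · · · · · · ·
    · · · · · █ █ ·
    · █ █ █ █ · · ·
    · · · · · · · ·
    · · · · · · · ·
    · · · · · · · ·

Final: 6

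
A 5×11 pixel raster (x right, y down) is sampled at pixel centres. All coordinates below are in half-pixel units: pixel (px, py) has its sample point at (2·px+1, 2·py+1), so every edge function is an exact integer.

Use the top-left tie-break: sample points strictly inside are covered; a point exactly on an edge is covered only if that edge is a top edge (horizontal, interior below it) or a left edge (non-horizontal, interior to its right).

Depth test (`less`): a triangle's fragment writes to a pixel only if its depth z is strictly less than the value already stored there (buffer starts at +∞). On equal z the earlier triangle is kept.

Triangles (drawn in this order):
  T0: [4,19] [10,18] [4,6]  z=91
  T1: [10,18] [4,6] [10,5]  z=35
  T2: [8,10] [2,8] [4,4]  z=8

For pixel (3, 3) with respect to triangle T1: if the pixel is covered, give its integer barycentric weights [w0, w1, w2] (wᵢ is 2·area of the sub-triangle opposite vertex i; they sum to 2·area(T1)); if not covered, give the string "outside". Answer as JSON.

T0:
  2·area = 78  (B↔C swapped to make it positive)
  edge (4, 19)→(4, 6): d=(0,-13) top-left  bias=+0
  edge (4, 6)→(10, 18): d=(6,12) right/bottom  bias=-1
  edge (10, 18)→(4, 19): d=(-6,1) right/bottom  bias=-1
    (2,4)@(5, 9): e=[13,6,59] → █
    (3,4)@(7, 9): e=[39,-18,57] → ·
    (2,5)@(5, 11): e=[13,18,47] → █
    (3,5)@(7, 11): e=[39,-6,45] → ·
    (2,6)@(5, 13): e=[13,30,35] → █
    (3,6)@(7, 13): e=[39,6,33] → █
    (4,6)@(9, 13): e=[65,-18,31] → ·
    (2,7)@(5, 15): e=[13,42,23] → █
    (4,7)@(9, 15): e=[65,-6,19] → ·
    (2,8)@(5, 17): e=[13,54,11] → █
    (4,8)@(9, 17): e=[65,6,7] → █
    (2,9)@(5, 19): e=[13,66,-1] → ·
  covered (9 px):
    · · · · ·
    · · · · ·
    · · · · ·
    · · · · ·
    · · █ · ·
    · · █ · ·
    · · █ █ ·
    · · █ █ ·
    · · █ █ █
    · · · · ·
    · · · · ·
T1:
  2·area = 78
  edge (10, 18)→(4, 6): d=(-6,-12) top-left  bias=+0
  edge (4, 6)→(10, 5): d=(6,-1) top-left  bias=+0
  edge (10, 5)→(10, 18): d=(0,13) right/bottom  bias=-1
    (2,3)@(5, 7): e=[6,7,65] → █
    (3,3)@(7, 7): e=[30,9,39] → █
    (4,3)@(9, 7): e=[54,11,13] → █
    (2,4)@(5, 9): e=[-6,19,65] → ·
    (3,4)@(7, 9): e=[18,21,39] → █
    (3,5)@(7, 11): e=[6,33,39] → █
    (3,6)@(7, 13): e=[-6,45,39] → ·
    (4,6)@(9, 13): e=[18,47,13] → █
    (4,7)@(9, 15): e=[6,59,13] → █
    (4,8)@(9, 17): e=[-6,71,13] → ·
  covered (9 px):
    · · · · ·
    · · · · ·
    · · · · ·
    · · █ █ █
    · · · █ █
    · · · █ █
    · · · · █
    · · · · █
    · · · · ·
    · · · · ·
    · · · · ·
T2:
  2·area = 28
  edge (8, 10)→(2, 8): d=(-6,-2) top-left  bias=+0
  edge (2, 8)→(4, 4): d=(2,-4) top-left  bias=+0
  edge (4, 4)→(8, 10): d=(4,6) right/bottom  bias=-1
    (1,3)@(3, 7): e=[8,2,18] → █
    (2,3)@(5, 7): e=[12,10,6] → █
    (3,3)@(7, 7): e=[16,18,-6] → ·
    (1,4)@(3, 9): e=[-4,6,26] → ·
    (2,4)@(5, 9): e=[0,14,14] → █  [on edge]
    (3,4)@(7, 9): e=[4,22,2] → █
    (4,4)@(9, 9): e=[8,30,-10] → ·
    (2,5)@(5, 11): e=[-12,18,22] → ·
    (3,5)@(7, 11): e=[-8,26,10] → ·
  covered (4 px):
    · · · · ·
    · · · · ·
    · · · · ·
    · █ █ · ·
    · · █ █ ·
    · · · · ·
    · · · · ·
    · · · · ·
    · · · · ·
    · · · · ·
    · · · · ·

Result: [9,39,30]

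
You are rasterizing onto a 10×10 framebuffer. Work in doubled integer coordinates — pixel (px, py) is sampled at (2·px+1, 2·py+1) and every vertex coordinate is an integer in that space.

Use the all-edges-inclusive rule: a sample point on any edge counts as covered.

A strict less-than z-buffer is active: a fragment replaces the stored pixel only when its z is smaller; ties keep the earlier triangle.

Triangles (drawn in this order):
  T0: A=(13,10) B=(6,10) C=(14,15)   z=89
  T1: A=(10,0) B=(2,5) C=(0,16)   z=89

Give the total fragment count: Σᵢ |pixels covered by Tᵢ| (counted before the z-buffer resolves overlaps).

T0:
  2·area = 35  (B↔C swapped to make it positive)
  edge (13, 10)→(14, 15): d=(1,5) inclusive
  edge (14, 15)→(6, 10): d=(-8,-5) inclusive
  edge (6, 10)→(13, 10): d=(7,0) inclusive
    (4,5)@(9, 11): e=[21,7,7] → #
    (5,5)@(11, 11): e=[11,17,7] → #
    (6,5)@(13, 11): e=[1,27,7] → #
    (7,5)@(15, 11): e=[-9,37,7] → ·
    (4,6)@(9, 13): e=[23,-9,21] → ·
    (5,6)@(11, 13): e=[13,1,21] → #
    (7,6)@(15, 13): e=[-7,21,21] → ·
    (5,7)@(11, 15): e=[15,-15,35] → ·
    (6,7)@(13, 15): e=[5,-5,35] → ·
  covered (5 px):
    · · · · · · · · · ·
    · · · · · · · · · ·
    · · · · · · · · · ·
    · · · · · · · · · ·
    · · · · · · · · · ·
    · · · · # # # · · ·
    · · · · · # # · · ·
    · · · · · · · · · ·
    · · · · · · · · · ·
    · · · · · · · · · ·
T1:
  2·area = 78  (B↔C swapped to make it positive)
  edge (10, 0)→(0, 16): d=(-10,16) inclusive
  edge (0, 16)→(2, 5): d=(2,-11) inclusive
  edge (2, 5)→(10, 0): d=(8,-5) inclusive
    (4,0)@(9, 1): e=[6,69,3] → #
    (5,0)@(11, 1): e=[-26,91,13] → ·
    (3,1)@(7, 3): e=[18,51,9] → #
    (4,1)@(9, 3): e=[-14,73,19] → ·
    (1,2)@(3, 5): e=[62,11,5] → #
    (2,2)@(5, 5): e=[30,33,15] → #
    (3,2)@(7, 5): e=[-2,55,25] → ·
    (1,3)@(3, 7): e=[42,15,21] → #
    (3,3)@(7, 7): e=[-22,59,41] → ·
    (1,4)@(3, 9): e=[22,19,37] → #
    (2,4)@(5, 9): e=[-10,41,47] → ·
    (0,5)@(1, 11): e=[34,1,43] → #
  covered (10 px):
    · · · · # · · · · ·
    · · · # · · · · · ·
    · # # · · · · · · ·
    · # # · · · · · · ·
    · # · · · · · · · ·
    # # · · · · · · · ·
    # · · · · · · · · ·
    · · · · · · · · · ·
    · · · · · · · · · ·
    · · · · · · · · · ·

Result: 15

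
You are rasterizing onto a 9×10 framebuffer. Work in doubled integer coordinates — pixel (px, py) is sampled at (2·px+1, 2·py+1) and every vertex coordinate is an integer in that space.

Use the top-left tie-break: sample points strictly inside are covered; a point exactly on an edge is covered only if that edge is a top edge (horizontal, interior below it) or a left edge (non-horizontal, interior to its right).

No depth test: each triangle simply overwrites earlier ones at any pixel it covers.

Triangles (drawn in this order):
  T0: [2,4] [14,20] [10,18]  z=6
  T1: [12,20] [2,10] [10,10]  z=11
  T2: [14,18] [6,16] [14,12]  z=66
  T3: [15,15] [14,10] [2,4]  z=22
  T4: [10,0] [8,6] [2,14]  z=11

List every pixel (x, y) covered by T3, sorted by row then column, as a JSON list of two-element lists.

T0:
  2·area = 40
  edge (2, 4)→(14, 20): d=(12,16) right/bottom  bias=-1
  edge (14, 20)→(10, 18): d=(-4,-2) top-left  bias=+0
  edge (10, 18)→(2, 4): d=(-8,-14) top-left  bias=+0
    (2,4)@(5, 9): e=[12,26,2] → █
    (3,4)@(7, 9): e=[-20,30,30] → ·
    (2,5)@(5, 11): e=[36,18,-14] → ·
    (3,5)@(7, 11): e=[4,22,14] → █
    (4,5)@(9, 11): e=[-28,26,42] → ·
    (3,6)@(7, 13): e=[28,14,-2] → ·
    (4,7)@(9, 15): e=[20,10,10] → █
    (5,7)@(11, 15): e=[-12,14,38] → ·
    (4,8)@(9, 17): e=[44,2,-6] → ·
    (5,8)@(11, 17): e=[12,6,22] → █
    (6,8)@(13, 17): e=[-20,10,50] → ·
    (5,9)@(11, 19): e=[36,-2,6] → ·
  covered (5 px):
    · · · · · · · · ·
    · · · · · · · · ·
    · · · · · · · · ·
    · · · · · · · · ·
    · · █ · · · · · ·
    · · · █ · · · · ·
    · · · · · · · · ·
    · · · · █ · · · ·
    · · · · · █ · · ·
    · · · · · · █ · ·
T1:
  2·area = 80
  edge (12, 20)→(2, 10): d=(-10,-10) top-left  bias=+0
  edge (2, 10)→(10, 10): d=(8,0) top-left  bias=+0
  edge (10, 10)→(12, 20): d=(2,10) right/bottom  bias=-1
    (4,2)@(9, 5): e=[120,-40,0] → ·  [on edge]
    (0,4)@(1, 9): e=[0,-8,88] → ·  [on edge]
    (1,5)@(3, 11): e=[0,8,72] → █  [on edge]
    (2,5)@(5, 11): e=[20,8,52] → █
    (3,5)@(7, 11): e=[40,8,32] → █
    (4,5)@(9, 11): e=[60,8,12] → █
    (5,5)@(11, 11): e=[80,8,-8] → ·
    (1,6)@(3, 13): e=[-20,24,76] → ·
    (2,6)@(5, 13): e=[0,24,56] → █  [on edge]
    (5,6)@(11, 13): e=[60,24,-4] → ·
    (2,7)@(5, 15): e=[-20,40,60] → ·
    (3,7)@(7, 15): e=[0,40,40] → █  [on edge]
    (5,7)@(11, 15): e=[40,40,0] → ·  [on edge]
    (4,8)@(9, 17): e=[0,56,24] → █  [on edge]
    (5,9)@(11, 19): e=[0,72,8] → █  [on edge]
  covered (12 px):
    · · · · · · · · ·
    · · · · · · · · ·
    · · · · · · · · ·
    · · · · · · · · ·
    · · · · · · · · ·
    · █ █ █ █ · · · ·
    · · █ █ █ · · · ·
    · · · █ █ · · · ·
    · · · · █ █ · · ·
    · · · · · █ · · ·
T2:
  2·area = 48
  edge (14, 18)→(6, 16): d=(-8,-2) top-left  bias=+0
  edge (6, 16)→(14, 12): d=(8,-4) top-left  bias=+0
  edge (14, 12)→(14, 18): d=(0,6) right/bottom  bias=-1
    (6,6)@(13, 13): e=[38,4,6] → █
    (7,6)@(15, 13): e=[42,12,-6] → ·
    (4,7)@(9, 15): e=[14,4,30] → █
    (5,7)@(11, 15): e=[18,12,18] → █
    (7,7)@(15, 15): e=[26,28,-6] → ·
    (4,8)@(9, 17): e=[-2,20,30] → ·
    (5,8)@(11, 17): e=[2,28,18] → █
    (7,8)@(15, 17): e=[10,44,-6] → ·
    (5,9)@(11, 19): e=[-14,44,18] → ·
    (6,9)@(13, 19): e=[-10,52,6] → ·
  covered (6 px):
    · · · · · · · · ·
    · · · · · · · · ·
    · · · · · · · · ·
    · · · · · · · · ·
    · · · · · · · · ·
    · · · · · · · · ·
    · · · · · · █ · ·
    · · · · █ █ █ · ·
    · · · · · █ █ · ·
    · · · · · · · · ·
T3:
  2·area = 54  (B↔C swapped to make it positive)
  edge (15, 15)→(2, 4): d=(-13,-11) top-left  bias=+0
  edge (2, 4)→(14, 10): d=(12,6) right/bottom  bias=-1
  edge (14, 10)→(15, 15): d=(1,5) right/bottom  bias=-1
    (6,2)@(13, 5): e=[108,-54,0] → ·  [on edge]
    (3,3)@(7, 7): e=[16,6,32] → █
    (4,3)@(9, 7): e=[38,-6,22] → ·
    (3,4)@(7, 9): e=[-10,30,34] → ·
    (4,4)@(9, 9): e=[12,18,24] → █
    (5,4)@(11, 9): e=[34,6,14] → █
    (6,4)@(13, 9): e=[56,-6,4] → ·
    (4,5)@(9, 11): e=[-14,42,26] → ·
    (5,5)@(11, 11): e=[8,30,16] → █
    (6,5)@(13, 11): e=[30,18,6] → █
    (7,5)@(15, 11): e=[52,6,-4] → ·
    (5,6)@(11, 13): e=[-18,54,18] → ·
    (7,7)@(15, 15): e=[0,54,0] → ·  [on edge]
  covered (6 px):
    · · · · · · · · ·
    · · · · · · · · ·
    · · · · · · · · ·
    · · · █ · · · · ·
    · · · · █ █ · · ·
    · · · · · █ █ · ·
    · · · · · · █ · ·
    · · · · · · · · ·
    · · · · · · · · ·
    · · · · · · · · ·
T4:
  2·area = 20
  edge (10, 0)→(8, 6): d=(-2,6) right/bottom  bias=-1
  edge (8, 6)→(2, 14): d=(-6,8) right/bottom  bias=-1
  edge (2, 14)→(10, 0): d=(8,-14) top-left  bias=+0
    (4,1)@(9, 3): e=[0,10,10] → ·  [on edge]
    (3,3)@(7, 7): e=[4,2,14] → █
    (4,3)@(9, 7): e=[-8,-14,42] → ·
    (2,4)@(5, 9): e=[12,6,2] → █
    (3,4)@(7, 9): e=[0,-10,30] → ·  [on edge]
    (2,5)@(5, 11): e=[8,-6,18] → ·
    (2,7)@(5, 15): e=[0,-30,50] → ·  [on edge]
  covered (2 px):
    · · · · · · · · ·
    · · · · · · · · ·
    · · · · · · · · ·
    · · · █ · · · · ·
    · · █ · · · · · ·
    · · · · · · · · ·
    · · · · · · · · ·
    · · · · · · · · ·
    · · · · · · · · ·
    · · · · · · · · ·

Final: [[3,3],[4,4],[5,4],[5,5],[6,5],[6,6]]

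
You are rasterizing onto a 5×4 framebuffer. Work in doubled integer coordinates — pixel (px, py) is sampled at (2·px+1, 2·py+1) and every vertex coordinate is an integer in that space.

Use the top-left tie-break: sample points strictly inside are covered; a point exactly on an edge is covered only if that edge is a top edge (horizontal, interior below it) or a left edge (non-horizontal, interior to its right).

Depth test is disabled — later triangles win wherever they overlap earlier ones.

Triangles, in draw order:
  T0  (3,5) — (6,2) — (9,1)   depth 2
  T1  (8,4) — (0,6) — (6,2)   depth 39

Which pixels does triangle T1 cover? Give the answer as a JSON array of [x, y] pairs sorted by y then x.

T0:
  2·area = 6
  edge (3, 5)→(6, 2): d=(3,-3) top-left  bias=+0
  edge (6, 2)→(9, 1): d=(3,-1) top-left  bias=+0
  edge (9, 1)→(3, 5): d=(-6,4) right/bottom  bias=-1
    (3,0)@(7, 1): e=[0,-2,8] → ·  [on edge]
    (4,0)@(9, 1): e=[6,0,0] → ·  [on edge]
    (1,1)@(3, 3): e=[-6,0,12] → ·  [on edge]
    (2,1)@(5, 3): e=[0,2,4] → #  [on edge]
    (3,1)@(7, 3): e=[6,4,-4] → ·
    (1,2)@(3, 5): e=[0,6,0] → ·  [on edge]
    (2,2)@(5, 5): e=[6,8,-8] → ·
    (0,3)@(1, 7): e=[0,10,-4] → ·  [on edge]
  covered (1 px):
    · · · · ·
    · · # · ·
    · · · · ·
    · · · · ·
T1:
  2·area = 20
  edge (8, 4)→(0, 6): d=(-8,2) right/bottom  bias=-1
  edge (0, 6)→(6, 2): d=(6,-4) top-left  bias=+0
  edge (6, 2)→(8, 4): d=(2,2) right/bottom  bias=-1
    (2,0)@(5, 1): e=[30,-10,0] → ·  [on edge]
    (2,1)@(5, 3): e=[14,2,4] → #
    (3,1)@(7, 3): e=[10,10,0] → ·  [on edge]
    (1,2)@(3, 5): e=[2,6,12] → #
    (2,2)@(5, 5): e=[-2,14,8] → ·
    (4,2)@(9, 5): e=[-10,30,0] → ·  [on edge]
    (1,3)@(3, 7): e=[-14,18,16] → ·
  covered (2 px):
    · · · · ·
    · · # · ·
    · # · · ·
    · · · · ·

Result: [[2,1],[1,2]]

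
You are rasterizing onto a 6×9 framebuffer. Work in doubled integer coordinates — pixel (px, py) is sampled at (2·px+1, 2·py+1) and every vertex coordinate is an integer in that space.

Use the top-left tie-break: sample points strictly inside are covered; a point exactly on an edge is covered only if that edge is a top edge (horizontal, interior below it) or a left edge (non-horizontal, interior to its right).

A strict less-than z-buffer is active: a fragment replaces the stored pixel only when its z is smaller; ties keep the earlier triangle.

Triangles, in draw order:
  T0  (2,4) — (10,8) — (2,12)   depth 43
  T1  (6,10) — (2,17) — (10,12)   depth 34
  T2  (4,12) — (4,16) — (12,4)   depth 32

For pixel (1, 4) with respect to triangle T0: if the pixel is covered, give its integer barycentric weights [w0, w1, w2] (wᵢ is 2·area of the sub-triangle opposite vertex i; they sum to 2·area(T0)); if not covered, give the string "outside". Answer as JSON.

T0:
  2·area = 64
  edge (2, 4)→(10, 8): d=(8,4) right/bottom  bias=-1
  edge (10, 8)→(2, 12): d=(-8,4) right/bottom  bias=-1
  edge (2, 12)→(2, 4): d=(0,-8) top-left  bias=+0
    (1,2)@(3, 5): e=[4,52,8] → #
    (2,2)@(5, 5): e=[-4,44,24] → ·
    (1,3)@(3, 7): e=[20,36,8] → #
    (2,3)@(5, 7): e=[12,28,24] → #
    (3,3)@(7, 7): e=[4,20,40] → #
    (4,3)@(9, 7): e=[-4,12,56] → ·
    (1,4)@(3, 9): e=[36,20,8] → #
    (4,4)@(9, 9): e=[12,-4,56] → ·
    (1,5)@(3, 11): e=[52,4,8] → #
    (2,5)@(5, 11): e=[44,-4,24] → ·
    (3,5)@(7, 11): e=[36,-12,40] → ·
    (1,6)@(3, 13): e=[68,-12,8] → ·
  covered (8 px):
    · · · · · ·
    · · · · · ·
    · # · · · ·
    · # # # · ·
    · # # # · ·
    · # · · · ·
    · · · · · ·
    · · · · · ·
    · · · · · ·
T1:
  2·area = 36  (B↔C swapped to make it positive)
  edge (6, 10)→(10, 12): d=(4,2) right/bottom  bias=-1
  edge (10, 12)→(2, 17): d=(-8,5) right/bottom  bias=-1
  edge (2, 17)→(6, 10): d=(4,-7) top-left  bias=+0
    (3,5)@(7, 11): e=[2,23,11] → #
    (4,5)@(9, 11): e=[-2,13,25] → ·
    (2,6)@(5, 13): e=[14,17,5] → #
    (4,6)@(9, 13): e=[6,-3,33] → ·
    (2,7)@(5, 15): e=[22,1,13] → #
    (3,7)@(7, 15): e=[18,-9,27] → ·
    (2,8)@(5, 17): e=[30,-15,21] → ·
  covered (4 px):
    · · · · · ·
    · · · · · ·
    · · · · · ·
    · · · · · ·
    · · · · · ·
    · · · # · ·
    · · # # · ·
    · · # · · ·
    · · · · · ·
T2:
  2·area = 32  (B↔C swapped to make it positive)
  edge (4, 12)→(12, 4): d=(8,-8) top-left  bias=+0
  edge (12, 4)→(4, 16): d=(-8,12) right/bottom  bias=-1
  edge (4, 16)→(4, 12): d=(0,-4) top-left  bias=+0
    (5,2)@(11, 5): e=[0,4,28] → #  [on edge]
    (4,3)@(9, 7): e=[0,12,20] → #  [on edge]
    (5,3)@(11, 7): e=[16,-12,28] → ·
    (3,4)@(7, 9): e=[0,20,12] → #  [on edge]
    (4,4)@(9, 9): e=[16,-4,20] → ·
    (2,5)@(5, 11): e=[0,28,4] → #  [on edge]
    (4,5)@(9, 11): e=[32,-20,20] → ·
    (1,6)@(3, 13): e=[0,36,-4] → ·  [on edge]
    (2,6)@(5, 13): e=[16,12,4] → #
    (3,6)@(7, 13): e=[32,-12,12] → ·
    (0,7)@(1, 15): e=[0,44,-12] → ·  [on edge]
    (2,7)@(5, 15): e=[32,-4,4] → ·
  covered (6 px):
    · · · · · ·
    · · · · · ·
    · · · · · #
    · · · · # ·
    · · · # · ·
    · · # # · ·
    · · # · · ·
    · · · · · ·
    · · · · · ·

Answer: [20,8,36]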